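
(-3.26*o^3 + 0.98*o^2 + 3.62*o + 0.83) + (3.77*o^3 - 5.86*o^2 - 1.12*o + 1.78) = 0.51*o^3 - 4.88*o^2 + 2.5*o + 2.61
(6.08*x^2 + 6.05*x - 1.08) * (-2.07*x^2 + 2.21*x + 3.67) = -12.5856*x^4 + 0.913300000000001*x^3 + 37.9197*x^2 + 19.8167*x - 3.9636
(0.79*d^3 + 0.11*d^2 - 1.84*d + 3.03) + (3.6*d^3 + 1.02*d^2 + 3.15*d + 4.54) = 4.39*d^3 + 1.13*d^2 + 1.31*d + 7.57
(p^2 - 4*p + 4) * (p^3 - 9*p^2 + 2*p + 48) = p^5 - 13*p^4 + 42*p^3 + 4*p^2 - 184*p + 192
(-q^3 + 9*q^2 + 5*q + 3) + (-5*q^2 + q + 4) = -q^3 + 4*q^2 + 6*q + 7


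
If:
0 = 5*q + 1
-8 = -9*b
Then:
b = 8/9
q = -1/5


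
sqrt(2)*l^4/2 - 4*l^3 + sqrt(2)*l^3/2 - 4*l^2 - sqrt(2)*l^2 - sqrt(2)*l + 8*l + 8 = (l - 4*sqrt(2))*(l - sqrt(2))*(l + sqrt(2))*(sqrt(2)*l/2 + sqrt(2)/2)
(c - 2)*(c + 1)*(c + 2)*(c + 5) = c^4 + 6*c^3 + c^2 - 24*c - 20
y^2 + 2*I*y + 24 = (y - 4*I)*(y + 6*I)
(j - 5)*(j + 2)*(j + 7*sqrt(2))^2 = j^4 - 3*j^3 + 14*sqrt(2)*j^3 - 42*sqrt(2)*j^2 + 88*j^2 - 294*j - 140*sqrt(2)*j - 980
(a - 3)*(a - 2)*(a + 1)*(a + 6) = a^4 + 2*a^3 - 23*a^2 + 12*a + 36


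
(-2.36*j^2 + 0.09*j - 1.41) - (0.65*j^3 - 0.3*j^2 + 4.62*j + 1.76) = -0.65*j^3 - 2.06*j^2 - 4.53*j - 3.17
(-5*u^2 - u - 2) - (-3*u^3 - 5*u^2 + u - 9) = 3*u^3 - 2*u + 7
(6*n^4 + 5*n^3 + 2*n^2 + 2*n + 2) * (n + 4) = 6*n^5 + 29*n^4 + 22*n^3 + 10*n^2 + 10*n + 8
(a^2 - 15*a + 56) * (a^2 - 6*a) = a^4 - 21*a^3 + 146*a^2 - 336*a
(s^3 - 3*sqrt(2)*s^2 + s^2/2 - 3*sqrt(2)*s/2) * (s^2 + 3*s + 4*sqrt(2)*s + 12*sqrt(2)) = s^5 + sqrt(2)*s^4 + 7*s^4/2 - 45*s^3/2 + 7*sqrt(2)*s^3/2 - 84*s^2 + 3*sqrt(2)*s^2/2 - 36*s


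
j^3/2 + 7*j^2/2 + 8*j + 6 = (j/2 + 1)*(j + 2)*(j + 3)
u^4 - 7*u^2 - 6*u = u*(u - 3)*(u + 1)*(u + 2)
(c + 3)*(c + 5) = c^2 + 8*c + 15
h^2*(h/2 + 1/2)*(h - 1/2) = h^4/2 + h^3/4 - h^2/4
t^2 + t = t*(t + 1)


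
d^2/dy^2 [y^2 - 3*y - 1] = 2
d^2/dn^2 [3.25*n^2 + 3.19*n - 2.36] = 6.50000000000000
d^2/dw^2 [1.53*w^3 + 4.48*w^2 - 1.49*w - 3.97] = 9.18*w + 8.96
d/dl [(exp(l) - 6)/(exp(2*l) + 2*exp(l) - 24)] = (-2*(exp(l) - 6)*(exp(l) + 1) + exp(2*l) + 2*exp(l) - 24)*exp(l)/(exp(2*l) + 2*exp(l) - 24)^2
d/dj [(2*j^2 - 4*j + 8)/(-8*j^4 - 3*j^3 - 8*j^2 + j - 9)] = 2*(16*j^5 - 45*j^4 + 116*j^3 + 21*j^2 + 46*j + 14)/(64*j^8 + 48*j^7 + 137*j^6 + 32*j^5 + 202*j^4 + 38*j^3 + 145*j^2 - 18*j + 81)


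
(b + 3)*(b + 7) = b^2 + 10*b + 21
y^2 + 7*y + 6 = (y + 1)*(y + 6)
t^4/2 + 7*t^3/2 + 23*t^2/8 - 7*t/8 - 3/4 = (t/2 + 1/2)*(t - 1/2)*(t + 1/2)*(t + 6)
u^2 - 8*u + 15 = (u - 5)*(u - 3)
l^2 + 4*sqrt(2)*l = l*(l + 4*sqrt(2))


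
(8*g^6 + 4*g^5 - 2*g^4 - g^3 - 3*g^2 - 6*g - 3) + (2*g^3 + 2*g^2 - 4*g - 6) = 8*g^6 + 4*g^5 - 2*g^4 + g^3 - g^2 - 10*g - 9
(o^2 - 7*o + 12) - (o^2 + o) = 12 - 8*o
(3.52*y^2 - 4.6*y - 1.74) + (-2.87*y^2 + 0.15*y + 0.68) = 0.65*y^2 - 4.45*y - 1.06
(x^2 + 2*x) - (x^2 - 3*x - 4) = 5*x + 4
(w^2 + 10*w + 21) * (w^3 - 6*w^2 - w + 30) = w^5 + 4*w^4 - 40*w^3 - 106*w^2 + 279*w + 630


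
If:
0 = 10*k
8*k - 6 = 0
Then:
No Solution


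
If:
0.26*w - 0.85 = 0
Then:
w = 3.27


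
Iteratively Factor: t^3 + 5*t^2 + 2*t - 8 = (t + 4)*(t^2 + t - 2) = (t - 1)*(t + 4)*(t + 2)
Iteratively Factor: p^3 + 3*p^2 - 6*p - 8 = (p - 2)*(p^2 + 5*p + 4) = (p - 2)*(p + 1)*(p + 4)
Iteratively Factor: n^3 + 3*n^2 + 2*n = (n + 2)*(n^2 + n) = n*(n + 2)*(n + 1)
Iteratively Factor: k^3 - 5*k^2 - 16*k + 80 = (k + 4)*(k^2 - 9*k + 20) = (k - 4)*(k + 4)*(k - 5)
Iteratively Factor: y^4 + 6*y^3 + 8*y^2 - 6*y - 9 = (y + 3)*(y^3 + 3*y^2 - y - 3) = (y - 1)*(y + 3)*(y^2 + 4*y + 3) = (y - 1)*(y + 3)^2*(y + 1)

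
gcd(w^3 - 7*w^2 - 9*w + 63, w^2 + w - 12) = w - 3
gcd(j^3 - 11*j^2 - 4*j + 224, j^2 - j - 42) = j - 7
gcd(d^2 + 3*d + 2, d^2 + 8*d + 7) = d + 1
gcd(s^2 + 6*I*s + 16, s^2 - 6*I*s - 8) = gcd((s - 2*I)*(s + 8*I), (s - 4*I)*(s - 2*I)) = s - 2*I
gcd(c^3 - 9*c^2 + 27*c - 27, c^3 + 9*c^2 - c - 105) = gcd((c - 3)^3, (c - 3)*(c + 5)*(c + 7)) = c - 3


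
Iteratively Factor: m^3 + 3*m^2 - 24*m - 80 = (m + 4)*(m^2 - m - 20) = (m - 5)*(m + 4)*(m + 4)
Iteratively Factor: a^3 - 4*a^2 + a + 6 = (a - 2)*(a^2 - 2*a - 3) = (a - 2)*(a + 1)*(a - 3)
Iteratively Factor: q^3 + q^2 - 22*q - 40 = (q + 4)*(q^2 - 3*q - 10) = (q - 5)*(q + 4)*(q + 2)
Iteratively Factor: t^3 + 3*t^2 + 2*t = (t)*(t^2 + 3*t + 2) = t*(t + 2)*(t + 1)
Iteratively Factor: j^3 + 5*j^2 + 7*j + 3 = (j + 1)*(j^2 + 4*j + 3) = (j + 1)^2*(j + 3)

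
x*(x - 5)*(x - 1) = x^3 - 6*x^2 + 5*x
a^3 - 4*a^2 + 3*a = a*(a - 3)*(a - 1)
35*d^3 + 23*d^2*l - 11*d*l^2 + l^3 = (-7*d + l)*(-5*d + l)*(d + l)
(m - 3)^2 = m^2 - 6*m + 9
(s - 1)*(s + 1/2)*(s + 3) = s^3 + 5*s^2/2 - 2*s - 3/2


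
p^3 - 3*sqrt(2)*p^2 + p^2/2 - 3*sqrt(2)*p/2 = p*(p + 1/2)*(p - 3*sqrt(2))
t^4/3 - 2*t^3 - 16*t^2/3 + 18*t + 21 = (t/3 + 1/3)*(t - 7)*(t - 3)*(t + 3)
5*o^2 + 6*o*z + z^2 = (o + z)*(5*o + z)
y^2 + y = y*(y + 1)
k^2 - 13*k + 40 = (k - 8)*(k - 5)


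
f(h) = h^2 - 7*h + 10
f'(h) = 2*h - 7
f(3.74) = -2.19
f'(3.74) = 0.48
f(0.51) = 6.69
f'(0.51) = -5.98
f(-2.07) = 28.77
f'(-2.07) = -11.14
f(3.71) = -2.21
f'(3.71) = 0.42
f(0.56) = 6.39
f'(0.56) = -5.88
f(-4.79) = 66.47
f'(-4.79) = -16.58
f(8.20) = 19.84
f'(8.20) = 9.40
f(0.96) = 4.20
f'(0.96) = -5.08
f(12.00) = 70.00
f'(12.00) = 17.00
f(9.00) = 28.00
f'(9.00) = 11.00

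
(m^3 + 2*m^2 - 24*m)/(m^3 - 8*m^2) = (m^2 + 2*m - 24)/(m*(m - 8))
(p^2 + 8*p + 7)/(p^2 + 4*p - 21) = (p + 1)/(p - 3)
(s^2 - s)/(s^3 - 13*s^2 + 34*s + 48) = s*(s - 1)/(s^3 - 13*s^2 + 34*s + 48)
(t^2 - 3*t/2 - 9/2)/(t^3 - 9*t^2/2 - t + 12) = (t - 3)/(t^2 - 6*t + 8)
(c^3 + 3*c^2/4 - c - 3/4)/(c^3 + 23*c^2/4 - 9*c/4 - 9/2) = (c + 1)/(c + 6)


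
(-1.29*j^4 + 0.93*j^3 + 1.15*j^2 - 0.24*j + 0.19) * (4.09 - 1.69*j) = 2.1801*j^5 - 6.8478*j^4 + 1.8602*j^3 + 5.1091*j^2 - 1.3027*j + 0.7771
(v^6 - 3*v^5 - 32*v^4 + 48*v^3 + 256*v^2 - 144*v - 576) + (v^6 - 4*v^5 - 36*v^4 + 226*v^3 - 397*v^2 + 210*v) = 2*v^6 - 7*v^5 - 68*v^4 + 274*v^3 - 141*v^2 + 66*v - 576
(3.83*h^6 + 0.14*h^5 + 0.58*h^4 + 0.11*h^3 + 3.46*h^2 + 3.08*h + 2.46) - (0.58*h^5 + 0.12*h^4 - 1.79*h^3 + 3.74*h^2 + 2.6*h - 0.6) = 3.83*h^6 - 0.44*h^5 + 0.46*h^4 + 1.9*h^3 - 0.28*h^2 + 0.48*h + 3.06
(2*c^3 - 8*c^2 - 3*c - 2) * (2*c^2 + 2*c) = 4*c^5 - 12*c^4 - 22*c^3 - 10*c^2 - 4*c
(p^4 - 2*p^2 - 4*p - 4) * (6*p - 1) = 6*p^5 - p^4 - 12*p^3 - 22*p^2 - 20*p + 4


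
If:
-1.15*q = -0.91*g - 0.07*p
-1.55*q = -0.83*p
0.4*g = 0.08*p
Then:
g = 0.00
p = 0.00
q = 0.00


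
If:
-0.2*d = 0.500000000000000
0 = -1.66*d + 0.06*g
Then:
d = -2.50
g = -69.17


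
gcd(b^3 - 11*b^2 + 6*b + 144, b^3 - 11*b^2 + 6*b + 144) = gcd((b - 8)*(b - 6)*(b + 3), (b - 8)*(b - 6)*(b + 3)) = b^3 - 11*b^2 + 6*b + 144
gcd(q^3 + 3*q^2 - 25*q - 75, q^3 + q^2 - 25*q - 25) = q^2 - 25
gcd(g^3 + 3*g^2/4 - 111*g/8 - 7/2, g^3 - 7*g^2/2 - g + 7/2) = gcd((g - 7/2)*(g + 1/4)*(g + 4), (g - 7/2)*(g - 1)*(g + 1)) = g - 7/2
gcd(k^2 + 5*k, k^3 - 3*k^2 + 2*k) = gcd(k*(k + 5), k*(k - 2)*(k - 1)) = k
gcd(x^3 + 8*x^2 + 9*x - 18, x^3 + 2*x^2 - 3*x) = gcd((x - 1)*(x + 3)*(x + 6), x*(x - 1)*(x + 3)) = x^2 + 2*x - 3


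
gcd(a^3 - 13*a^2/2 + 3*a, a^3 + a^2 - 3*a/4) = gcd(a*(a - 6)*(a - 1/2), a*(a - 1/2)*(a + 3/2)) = a^2 - a/2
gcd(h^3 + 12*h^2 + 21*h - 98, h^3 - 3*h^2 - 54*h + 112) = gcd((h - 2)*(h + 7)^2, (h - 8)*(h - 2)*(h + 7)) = h^2 + 5*h - 14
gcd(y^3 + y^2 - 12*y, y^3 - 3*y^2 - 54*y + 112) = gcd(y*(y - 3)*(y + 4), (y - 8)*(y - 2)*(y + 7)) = 1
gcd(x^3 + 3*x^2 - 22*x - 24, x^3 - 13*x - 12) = x^2 - 3*x - 4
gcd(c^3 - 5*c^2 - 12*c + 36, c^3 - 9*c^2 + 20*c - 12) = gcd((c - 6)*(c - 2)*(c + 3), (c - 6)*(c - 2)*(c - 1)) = c^2 - 8*c + 12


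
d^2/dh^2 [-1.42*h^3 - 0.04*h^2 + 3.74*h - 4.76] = -8.52*h - 0.08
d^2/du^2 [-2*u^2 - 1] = -4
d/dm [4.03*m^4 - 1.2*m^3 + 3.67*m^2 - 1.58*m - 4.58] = 16.12*m^3 - 3.6*m^2 + 7.34*m - 1.58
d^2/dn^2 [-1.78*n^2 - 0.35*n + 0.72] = -3.56000000000000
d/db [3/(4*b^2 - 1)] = -24*b/(4*b^2 - 1)^2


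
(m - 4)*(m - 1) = m^2 - 5*m + 4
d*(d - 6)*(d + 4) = d^3 - 2*d^2 - 24*d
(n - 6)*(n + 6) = n^2 - 36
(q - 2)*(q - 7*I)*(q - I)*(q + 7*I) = q^4 - 2*q^3 - I*q^3 + 49*q^2 + 2*I*q^2 - 98*q - 49*I*q + 98*I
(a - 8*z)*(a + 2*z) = a^2 - 6*a*z - 16*z^2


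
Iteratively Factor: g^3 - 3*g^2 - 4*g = (g)*(g^2 - 3*g - 4) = g*(g + 1)*(g - 4)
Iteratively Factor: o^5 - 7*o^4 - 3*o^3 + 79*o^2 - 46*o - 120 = (o - 4)*(o^4 - 3*o^3 - 15*o^2 + 19*o + 30) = (o - 5)*(o - 4)*(o^3 + 2*o^2 - 5*o - 6) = (o - 5)*(o - 4)*(o - 2)*(o^2 + 4*o + 3) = (o - 5)*(o - 4)*(o - 2)*(o + 1)*(o + 3)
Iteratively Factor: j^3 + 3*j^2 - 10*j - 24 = (j - 3)*(j^2 + 6*j + 8) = (j - 3)*(j + 4)*(j + 2)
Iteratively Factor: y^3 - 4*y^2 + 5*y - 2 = (y - 1)*(y^2 - 3*y + 2) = (y - 2)*(y - 1)*(y - 1)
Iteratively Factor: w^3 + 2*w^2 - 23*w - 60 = (w + 3)*(w^2 - w - 20) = (w - 5)*(w + 3)*(w + 4)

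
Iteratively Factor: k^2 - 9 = (k - 3)*(k + 3)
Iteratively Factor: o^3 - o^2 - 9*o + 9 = (o + 3)*(o^2 - 4*o + 3) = (o - 3)*(o + 3)*(o - 1)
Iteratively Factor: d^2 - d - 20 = (d + 4)*(d - 5)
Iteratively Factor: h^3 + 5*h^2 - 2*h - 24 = (h - 2)*(h^2 + 7*h + 12) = (h - 2)*(h + 3)*(h + 4)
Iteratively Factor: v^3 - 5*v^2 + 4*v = (v - 4)*(v^2 - v) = (v - 4)*(v - 1)*(v)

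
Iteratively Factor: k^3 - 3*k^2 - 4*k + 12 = (k + 2)*(k^2 - 5*k + 6) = (k - 3)*(k + 2)*(k - 2)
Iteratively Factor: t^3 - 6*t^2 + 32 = (t - 4)*(t^2 - 2*t - 8) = (t - 4)^2*(t + 2)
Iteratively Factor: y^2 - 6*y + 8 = (y - 2)*(y - 4)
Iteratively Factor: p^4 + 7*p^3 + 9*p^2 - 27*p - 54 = (p + 3)*(p^3 + 4*p^2 - 3*p - 18) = (p - 2)*(p + 3)*(p^2 + 6*p + 9) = (p - 2)*(p + 3)^2*(p + 3)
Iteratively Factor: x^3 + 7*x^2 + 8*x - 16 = (x - 1)*(x^2 + 8*x + 16) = (x - 1)*(x + 4)*(x + 4)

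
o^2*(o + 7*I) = o^3 + 7*I*o^2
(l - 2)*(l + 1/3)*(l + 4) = l^3 + 7*l^2/3 - 22*l/3 - 8/3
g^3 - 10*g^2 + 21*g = g*(g - 7)*(g - 3)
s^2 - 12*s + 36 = (s - 6)^2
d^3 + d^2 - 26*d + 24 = (d - 4)*(d - 1)*(d + 6)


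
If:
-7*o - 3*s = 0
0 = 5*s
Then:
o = 0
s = 0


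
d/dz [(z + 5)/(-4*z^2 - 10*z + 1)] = (4*z^2 + 40*z + 51)/(16*z^4 + 80*z^3 + 92*z^2 - 20*z + 1)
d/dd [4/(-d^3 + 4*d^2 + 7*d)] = 4*(3*d^2 - 8*d - 7)/(d^2*(-d^2 + 4*d + 7)^2)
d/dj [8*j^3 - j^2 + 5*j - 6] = 24*j^2 - 2*j + 5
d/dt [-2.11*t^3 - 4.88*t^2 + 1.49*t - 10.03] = -6.33*t^2 - 9.76*t + 1.49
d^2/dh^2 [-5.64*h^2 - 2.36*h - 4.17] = -11.2800000000000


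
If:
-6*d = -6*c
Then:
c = d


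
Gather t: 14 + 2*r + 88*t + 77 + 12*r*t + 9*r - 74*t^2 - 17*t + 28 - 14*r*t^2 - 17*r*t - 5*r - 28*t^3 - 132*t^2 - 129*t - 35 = 6*r - 28*t^3 + t^2*(-14*r - 206) + t*(-5*r - 58) + 84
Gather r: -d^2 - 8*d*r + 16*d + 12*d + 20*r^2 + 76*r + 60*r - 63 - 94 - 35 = -d^2 + 28*d + 20*r^2 + r*(136 - 8*d) - 192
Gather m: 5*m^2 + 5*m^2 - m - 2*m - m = 10*m^2 - 4*m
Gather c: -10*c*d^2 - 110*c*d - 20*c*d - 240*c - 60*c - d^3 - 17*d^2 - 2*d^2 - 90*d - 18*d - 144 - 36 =c*(-10*d^2 - 130*d - 300) - d^3 - 19*d^2 - 108*d - 180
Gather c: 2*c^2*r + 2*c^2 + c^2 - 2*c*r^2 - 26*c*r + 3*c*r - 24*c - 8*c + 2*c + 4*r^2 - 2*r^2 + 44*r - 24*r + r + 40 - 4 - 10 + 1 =c^2*(2*r + 3) + c*(-2*r^2 - 23*r - 30) + 2*r^2 + 21*r + 27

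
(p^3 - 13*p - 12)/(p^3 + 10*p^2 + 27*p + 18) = (p - 4)/(p + 6)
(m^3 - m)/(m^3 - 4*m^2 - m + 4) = m/(m - 4)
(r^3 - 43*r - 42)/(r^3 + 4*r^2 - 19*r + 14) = (r^3 - 43*r - 42)/(r^3 + 4*r^2 - 19*r + 14)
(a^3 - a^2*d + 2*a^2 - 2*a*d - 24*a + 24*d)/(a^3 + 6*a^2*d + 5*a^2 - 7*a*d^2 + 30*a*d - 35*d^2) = (a^2 + 2*a - 24)/(a^2 + 7*a*d + 5*a + 35*d)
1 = 1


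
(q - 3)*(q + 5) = q^2 + 2*q - 15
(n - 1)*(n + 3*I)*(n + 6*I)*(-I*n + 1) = -I*n^4 + 10*n^3 + I*n^3 - 10*n^2 + 27*I*n^2 - 18*n - 27*I*n + 18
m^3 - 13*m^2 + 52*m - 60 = (m - 6)*(m - 5)*(m - 2)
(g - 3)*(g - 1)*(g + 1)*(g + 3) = g^4 - 10*g^2 + 9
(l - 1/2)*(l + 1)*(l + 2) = l^3 + 5*l^2/2 + l/2 - 1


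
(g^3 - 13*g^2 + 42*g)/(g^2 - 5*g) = (g^2 - 13*g + 42)/(g - 5)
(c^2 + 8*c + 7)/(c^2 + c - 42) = (c + 1)/(c - 6)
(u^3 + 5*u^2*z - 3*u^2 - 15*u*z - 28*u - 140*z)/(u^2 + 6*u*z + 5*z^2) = (u^2 - 3*u - 28)/(u + z)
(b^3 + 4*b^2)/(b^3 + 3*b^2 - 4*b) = b/(b - 1)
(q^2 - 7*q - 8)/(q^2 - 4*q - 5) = (q - 8)/(q - 5)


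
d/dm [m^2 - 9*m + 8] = 2*m - 9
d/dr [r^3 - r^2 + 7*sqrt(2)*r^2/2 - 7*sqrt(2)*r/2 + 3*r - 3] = 3*r^2 - 2*r + 7*sqrt(2)*r - 7*sqrt(2)/2 + 3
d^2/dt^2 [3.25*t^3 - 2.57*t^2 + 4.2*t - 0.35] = 19.5*t - 5.14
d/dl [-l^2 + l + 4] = 1 - 2*l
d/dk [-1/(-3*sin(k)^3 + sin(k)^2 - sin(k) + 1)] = (-9*sin(k)^2 + 2*sin(k) - 1)*cos(k)/(3*sin(k)^3 - sin(k)^2 + sin(k) - 1)^2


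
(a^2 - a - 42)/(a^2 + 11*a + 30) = (a - 7)/(a + 5)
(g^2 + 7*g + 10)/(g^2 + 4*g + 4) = (g + 5)/(g + 2)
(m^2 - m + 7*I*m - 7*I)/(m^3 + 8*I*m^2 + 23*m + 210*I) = (m - 1)/(m^2 + I*m + 30)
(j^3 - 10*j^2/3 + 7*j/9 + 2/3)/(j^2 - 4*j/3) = (9*j^3 - 30*j^2 + 7*j + 6)/(3*j*(3*j - 4))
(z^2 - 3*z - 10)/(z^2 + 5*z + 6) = (z - 5)/(z + 3)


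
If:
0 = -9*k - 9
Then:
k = -1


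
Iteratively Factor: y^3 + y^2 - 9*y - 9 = (y + 1)*(y^2 - 9) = (y - 3)*(y + 1)*(y + 3)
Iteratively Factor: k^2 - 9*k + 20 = (k - 5)*(k - 4)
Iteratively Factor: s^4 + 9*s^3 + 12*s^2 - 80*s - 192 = (s + 4)*(s^3 + 5*s^2 - 8*s - 48) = (s + 4)^2*(s^2 + s - 12) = (s + 4)^3*(s - 3)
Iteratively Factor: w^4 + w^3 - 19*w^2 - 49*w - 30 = (w - 5)*(w^3 + 6*w^2 + 11*w + 6) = (w - 5)*(w + 3)*(w^2 + 3*w + 2) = (w - 5)*(w + 1)*(w + 3)*(w + 2)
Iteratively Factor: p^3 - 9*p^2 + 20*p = (p)*(p^2 - 9*p + 20) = p*(p - 4)*(p - 5)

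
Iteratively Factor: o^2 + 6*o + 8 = (o + 2)*(o + 4)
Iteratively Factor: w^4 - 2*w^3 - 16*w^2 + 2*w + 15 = (w + 3)*(w^3 - 5*w^2 - w + 5) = (w + 1)*(w + 3)*(w^2 - 6*w + 5) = (w - 5)*(w + 1)*(w + 3)*(w - 1)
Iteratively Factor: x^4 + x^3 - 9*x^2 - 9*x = (x + 1)*(x^3 - 9*x) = x*(x + 1)*(x^2 - 9) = x*(x + 1)*(x + 3)*(x - 3)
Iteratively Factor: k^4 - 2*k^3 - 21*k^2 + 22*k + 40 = (k + 4)*(k^3 - 6*k^2 + 3*k + 10) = (k - 5)*(k + 4)*(k^2 - k - 2) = (k - 5)*(k - 2)*(k + 4)*(k + 1)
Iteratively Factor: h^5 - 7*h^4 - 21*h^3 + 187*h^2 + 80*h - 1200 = (h + 3)*(h^4 - 10*h^3 + 9*h^2 + 160*h - 400) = (h + 3)*(h + 4)*(h^3 - 14*h^2 + 65*h - 100) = (h - 5)*(h + 3)*(h + 4)*(h^2 - 9*h + 20) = (h - 5)*(h - 4)*(h + 3)*(h + 4)*(h - 5)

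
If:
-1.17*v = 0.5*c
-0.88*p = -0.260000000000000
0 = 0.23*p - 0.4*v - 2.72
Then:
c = 15.51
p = 0.30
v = -6.63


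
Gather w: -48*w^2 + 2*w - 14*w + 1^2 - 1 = -48*w^2 - 12*w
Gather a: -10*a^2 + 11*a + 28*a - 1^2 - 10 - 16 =-10*a^2 + 39*a - 27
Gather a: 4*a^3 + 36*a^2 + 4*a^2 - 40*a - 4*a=4*a^3 + 40*a^2 - 44*a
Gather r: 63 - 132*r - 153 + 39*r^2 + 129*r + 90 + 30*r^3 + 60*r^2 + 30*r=30*r^3 + 99*r^2 + 27*r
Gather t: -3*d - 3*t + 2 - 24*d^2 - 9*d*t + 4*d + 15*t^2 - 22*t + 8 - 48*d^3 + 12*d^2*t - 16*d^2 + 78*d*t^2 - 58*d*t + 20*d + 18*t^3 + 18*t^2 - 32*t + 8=-48*d^3 - 40*d^2 + 21*d + 18*t^3 + t^2*(78*d + 33) + t*(12*d^2 - 67*d - 57) + 18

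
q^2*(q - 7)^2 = q^4 - 14*q^3 + 49*q^2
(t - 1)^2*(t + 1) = t^3 - t^2 - t + 1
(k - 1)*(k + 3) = k^2 + 2*k - 3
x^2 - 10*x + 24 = (x - 6)*(x - 4)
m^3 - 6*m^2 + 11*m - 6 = (m - 3)*(m - 2)*(m - 1)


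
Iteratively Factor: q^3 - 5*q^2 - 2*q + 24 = (q - 3)*(q^2 - 2*q - 8) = (q - 4)*(q - 3)*(q + 2)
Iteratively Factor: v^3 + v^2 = (v + 1)*(v^2) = v*(v + 1)*(v)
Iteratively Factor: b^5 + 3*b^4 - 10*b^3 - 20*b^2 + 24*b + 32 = (b + 1)*(b^4 + 2*b^3 - 12*b^2 - 8*b + 32) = (b - 2)*(b + 1)*(b^3 + 4*b^2 - 4*b - 16) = (b - 2)*(b + 1)*(b + 2)*(b^2 + 2*b - 8) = (b - 2)*(b + 1)*(b + 2)*(b + 4)*(b - 2)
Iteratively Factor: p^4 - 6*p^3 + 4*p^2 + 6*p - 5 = (p + 1)*(p^3 - 7*p^2 + 11*p - 5) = (p - 1)*(p + 1)*(p^2 - 6*p + 5) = (p - 5)*(p - 1)*(p + 1)*(p - 1)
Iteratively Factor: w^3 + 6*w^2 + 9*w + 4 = (w + 4)*(w^2 + 2*w + 1) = (w + 1)*(w + 4)*(w + 1)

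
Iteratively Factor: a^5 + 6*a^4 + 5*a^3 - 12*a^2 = (a + 4)*(a^4 + 2*a^3 - 3*a^2) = a*(a + 4)*(a^3 + 2*a^2 - 3*a) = a*(a + 3)*(a + 4)*(a^2 - a) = a^2*(a + 3)*(a + 4)*(a - 1)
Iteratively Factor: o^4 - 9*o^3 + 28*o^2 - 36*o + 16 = (o - 2)*(o^3 - 7*o^2 + 14*o - 8) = (o - 4)*(o - 2)*(o^2 - 3*o + 2) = (o - 4)*(o - 2)*(o - 1)*(o - 2)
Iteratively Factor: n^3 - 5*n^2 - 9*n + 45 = (n - 5)*(n^2 - 9) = (n - 5)*(n - 3)*(n + 3)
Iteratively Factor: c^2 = (c)*(c)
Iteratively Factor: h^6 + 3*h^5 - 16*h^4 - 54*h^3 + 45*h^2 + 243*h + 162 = (h + 2)*(h^5 + h^4 - 18*h^3 - 18*h^2 + 81*h + 81) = (h + 2)*(h + 3)*(h^4 - 2*h^3 - 12*h^2 + 18*h + 27) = (h - 3)*(h + 2)*(h + 3)*(h^3 + h^2 - 9*h - 9) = (h - 3)^2*(h + 2)*(h + 3)*(h^2 + 4*h + 3) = (h - 3)^2*(h + 1)*(h + 2)*(h + 3)*(h + 3)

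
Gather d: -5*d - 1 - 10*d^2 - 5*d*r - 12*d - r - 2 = -10*d^2 + d*(-5*r - 17) - r - 3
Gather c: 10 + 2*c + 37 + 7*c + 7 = 9*c + 54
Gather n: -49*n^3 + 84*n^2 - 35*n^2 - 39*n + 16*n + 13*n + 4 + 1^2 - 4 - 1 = -49*n^3 + 49*n^2 - 10*n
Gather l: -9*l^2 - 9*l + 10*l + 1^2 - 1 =-9*l^2 + l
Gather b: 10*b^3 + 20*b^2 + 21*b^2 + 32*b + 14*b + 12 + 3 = 10*b^3 + 41*b^2 + 46*b + 15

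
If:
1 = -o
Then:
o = -1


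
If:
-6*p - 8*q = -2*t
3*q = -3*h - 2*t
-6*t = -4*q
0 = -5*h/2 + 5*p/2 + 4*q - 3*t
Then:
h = 0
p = 0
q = 0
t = 0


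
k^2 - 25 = (k - 5)*(k + 5)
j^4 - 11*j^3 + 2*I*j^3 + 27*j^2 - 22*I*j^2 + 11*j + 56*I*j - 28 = (j - 7)*(j - 4)*(j + I)^2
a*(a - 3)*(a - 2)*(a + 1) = a^4 - 4*a^3 + a^2 + 6*a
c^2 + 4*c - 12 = (c - 2)*(c + 6)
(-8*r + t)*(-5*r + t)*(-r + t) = -40*r^3 + 53*r^2*t - 14*r*t^2 + t^3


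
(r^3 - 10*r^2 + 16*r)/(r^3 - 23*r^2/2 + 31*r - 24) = 2*r/(2*r - 3)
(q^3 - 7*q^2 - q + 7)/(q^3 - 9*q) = (q^3 - 7*q^2 - q + 7)/(q*(q^2 - 9))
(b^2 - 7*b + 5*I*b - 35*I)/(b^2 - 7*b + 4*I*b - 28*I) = (b + 5*I)/(b + 4*I)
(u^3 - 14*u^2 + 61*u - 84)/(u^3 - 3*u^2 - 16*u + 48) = (u - 7)/(u + 4)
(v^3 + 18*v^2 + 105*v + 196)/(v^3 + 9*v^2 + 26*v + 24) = (v^2 + 14*v + 49)/(v^2 + 5*v + 6)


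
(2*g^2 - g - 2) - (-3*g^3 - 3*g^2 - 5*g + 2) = 3*g^3 + 5*g^2 + 4*g - 4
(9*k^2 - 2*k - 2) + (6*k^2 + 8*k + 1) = 15*k^2 + 6*k - 1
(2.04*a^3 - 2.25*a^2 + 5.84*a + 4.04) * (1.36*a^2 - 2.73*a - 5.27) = 2.7744*a^5 - 8.6292*a^4 + 3.3341*a^3 + 1.4087*a^2 - 41.806*a - 21.2908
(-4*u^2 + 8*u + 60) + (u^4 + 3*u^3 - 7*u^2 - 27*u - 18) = u^4 + 3*u^3 - 11*u^2 - 19*u + 42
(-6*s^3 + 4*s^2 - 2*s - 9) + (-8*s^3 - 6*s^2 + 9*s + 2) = -14*s^3 - 2*s^2 + 7*s - 7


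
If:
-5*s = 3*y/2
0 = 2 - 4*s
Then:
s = 1/2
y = -5/3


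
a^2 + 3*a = a*(a + 3)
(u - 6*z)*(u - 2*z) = u^2 - 8*u*z + 12*z^2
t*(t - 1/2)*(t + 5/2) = t^3 + 2*t^2 - 5*t/4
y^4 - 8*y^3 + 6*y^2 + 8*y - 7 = (y - 7)*(y - 1)^2*(y + 1)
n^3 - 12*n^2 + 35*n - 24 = (n - 8)*(n - 3)*(n - 1)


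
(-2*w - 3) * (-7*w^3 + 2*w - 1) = 14*w^4 + 21*w^3 - 4*w^2 - 4*w + 3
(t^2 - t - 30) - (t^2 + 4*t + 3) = -5*t - 33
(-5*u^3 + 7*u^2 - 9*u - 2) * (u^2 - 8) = -5*u^5 + 7*u^4 + 31*u^3 - 58*u^2 + 72*u + 16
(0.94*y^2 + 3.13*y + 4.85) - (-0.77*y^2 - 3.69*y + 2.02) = 1.71*y^2 + 6.82*y + 2.83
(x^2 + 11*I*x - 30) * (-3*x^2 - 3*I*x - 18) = -3*x^4 - 36*I*x^3 + 105*x^2 - 108*I*x + 540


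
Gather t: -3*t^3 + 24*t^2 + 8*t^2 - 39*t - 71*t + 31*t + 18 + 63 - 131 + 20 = -3*t^3 + 32*t^2 - 79*t - 30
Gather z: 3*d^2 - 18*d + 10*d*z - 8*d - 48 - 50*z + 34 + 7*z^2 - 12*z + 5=3*d^2 - 26*d + 7*z^2 + z*(10*d - 62) - 9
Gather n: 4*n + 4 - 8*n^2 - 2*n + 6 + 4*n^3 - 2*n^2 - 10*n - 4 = 4*n^3 - 10*n^2 - 8*n + 6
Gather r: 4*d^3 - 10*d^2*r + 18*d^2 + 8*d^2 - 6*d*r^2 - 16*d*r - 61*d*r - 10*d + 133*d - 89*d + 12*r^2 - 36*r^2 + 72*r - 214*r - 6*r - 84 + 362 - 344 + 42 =4*d^3 + 26*d^2 + 34*d + r^2*(-6*d - 24) + r*(-10*d^2 - 77*d - 148) - 24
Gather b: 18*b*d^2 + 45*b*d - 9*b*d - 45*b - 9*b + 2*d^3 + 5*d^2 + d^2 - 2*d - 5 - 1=b*(18*d^2 + 36*d - 54) + 2*d^3 + 6*d^2 - 2*d - 6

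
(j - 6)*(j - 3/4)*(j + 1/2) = j^3 - 25*j^2/4 + 9*j/8 + 9/4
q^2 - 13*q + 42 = (q - 7)*(q - 6)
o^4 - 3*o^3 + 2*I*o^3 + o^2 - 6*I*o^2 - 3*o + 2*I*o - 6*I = (o - 3)*(o - I)*(o + I)*(o + 2*I)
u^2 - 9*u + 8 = (u - 8)*(u - 1)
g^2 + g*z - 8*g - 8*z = (g - 8)*(g + z)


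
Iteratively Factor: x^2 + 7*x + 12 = (x + 4)*(x + 3)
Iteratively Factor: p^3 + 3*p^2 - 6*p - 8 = (p + 4)*(p^2 - p - 2) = (p + 1)*(p + 4)*(p - 2)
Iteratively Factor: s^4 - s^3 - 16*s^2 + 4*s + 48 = (s + 3)*(s^3 - 4*s^2 - 4*s + 16) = (s + 2)*(s + 3)*(s^2 - 6*s + 8) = (s - 2)*(s + 2)*(s + 3)*(s - 4)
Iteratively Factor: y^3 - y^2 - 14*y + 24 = (y - 3)*(y^2 + 2*y - 8) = (y - 3)*(y + 4)*(y - 2)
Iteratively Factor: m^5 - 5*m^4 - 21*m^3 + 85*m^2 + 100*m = (m)*(m^4 - 5*m^3 - 21*m^2 + 85*m + 100) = m*(m - 5)*(m^3 - 21*m - 20) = m*(m - 5)*(m + 1)*(m^2 - m - 20) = m*(m - 5)^2*(m + 1)*(m + 4)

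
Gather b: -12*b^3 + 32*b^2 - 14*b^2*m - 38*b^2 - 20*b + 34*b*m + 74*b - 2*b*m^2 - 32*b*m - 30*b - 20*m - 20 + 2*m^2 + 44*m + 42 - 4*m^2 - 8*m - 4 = -12*b^3 + b^2*(-14*m - 6) + b*(-2*m^2 + 2*m + 24) - 2*m^2 + 16*m + 18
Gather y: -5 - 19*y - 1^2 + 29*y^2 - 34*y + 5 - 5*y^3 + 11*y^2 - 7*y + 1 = -5*y^3 + 40*y^2 - 60*y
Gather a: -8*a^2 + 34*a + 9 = -8*a^2 + 34*a + 9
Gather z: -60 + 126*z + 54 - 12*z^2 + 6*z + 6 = -12*z^2 + 132*z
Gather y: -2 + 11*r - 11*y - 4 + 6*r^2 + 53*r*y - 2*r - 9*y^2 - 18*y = 6*r^2 + 9*r - 9*y^2 + y*(53*r - 29) - 6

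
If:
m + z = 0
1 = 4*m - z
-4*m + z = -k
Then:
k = 1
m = 1/5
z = -1/5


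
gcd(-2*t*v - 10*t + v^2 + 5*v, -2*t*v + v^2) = 2*t - v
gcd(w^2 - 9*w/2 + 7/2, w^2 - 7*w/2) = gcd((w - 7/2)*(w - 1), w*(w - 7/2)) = w - 7/2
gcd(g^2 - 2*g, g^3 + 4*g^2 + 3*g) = g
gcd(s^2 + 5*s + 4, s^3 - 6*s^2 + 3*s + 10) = s + 1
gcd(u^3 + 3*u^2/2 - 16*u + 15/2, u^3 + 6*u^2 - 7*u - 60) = u^2 + 2*u - 15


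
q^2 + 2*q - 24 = (q - 4)*(q + 6)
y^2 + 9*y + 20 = (y + 4)*(y + 5)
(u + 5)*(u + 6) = u^2 + 11*u + 30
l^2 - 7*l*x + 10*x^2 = (l - 5*x)*(l - 2*x)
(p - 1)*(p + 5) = p^2 + 4*p - 5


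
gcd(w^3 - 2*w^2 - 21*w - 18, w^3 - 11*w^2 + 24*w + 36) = w^2 - 5*w - 6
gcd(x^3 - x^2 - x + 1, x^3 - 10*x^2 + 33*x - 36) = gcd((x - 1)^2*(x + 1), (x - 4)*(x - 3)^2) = 1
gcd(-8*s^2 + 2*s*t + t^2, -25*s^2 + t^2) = 1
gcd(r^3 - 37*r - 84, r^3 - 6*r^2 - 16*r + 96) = r + 4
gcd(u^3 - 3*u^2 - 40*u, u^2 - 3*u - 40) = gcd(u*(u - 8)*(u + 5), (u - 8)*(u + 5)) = u^2 - 3*u - 40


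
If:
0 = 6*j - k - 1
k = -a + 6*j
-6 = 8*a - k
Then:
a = 1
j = 5/2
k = 14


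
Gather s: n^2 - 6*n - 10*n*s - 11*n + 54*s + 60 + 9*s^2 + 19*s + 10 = n^2 - 17*n + 9*s^2 + s*(73 - 10*n) + 70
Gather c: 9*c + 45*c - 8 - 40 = 54*c - 48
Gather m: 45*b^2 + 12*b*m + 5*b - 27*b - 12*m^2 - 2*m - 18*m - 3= 45*b^2 - 22*b - 12*m^2 + m*(12*b - 20) - 3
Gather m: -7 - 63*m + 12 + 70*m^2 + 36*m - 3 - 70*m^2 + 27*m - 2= 0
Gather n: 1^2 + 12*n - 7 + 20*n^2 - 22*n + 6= 20*n^2 - 10*n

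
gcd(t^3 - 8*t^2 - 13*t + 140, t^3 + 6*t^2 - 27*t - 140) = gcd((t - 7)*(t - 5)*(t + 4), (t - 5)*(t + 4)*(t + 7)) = t^2 - t - 20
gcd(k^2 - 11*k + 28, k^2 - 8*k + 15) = 1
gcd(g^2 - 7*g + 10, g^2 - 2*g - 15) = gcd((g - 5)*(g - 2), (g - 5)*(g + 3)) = g - 5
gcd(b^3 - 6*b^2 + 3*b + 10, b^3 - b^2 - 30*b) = 1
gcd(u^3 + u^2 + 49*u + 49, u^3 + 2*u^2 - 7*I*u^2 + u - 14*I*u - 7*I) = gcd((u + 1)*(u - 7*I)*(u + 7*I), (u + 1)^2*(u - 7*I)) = u^2 + u*(1 - 7*I) - 7*I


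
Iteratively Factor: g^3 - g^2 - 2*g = (g + 1)*(g^2 - 2*g) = g*(g + 1)*(g - 2)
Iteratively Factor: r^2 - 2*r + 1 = (r - 1)*(r - 1)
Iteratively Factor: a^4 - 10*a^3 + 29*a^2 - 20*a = (a - 1)*(a^3 - 9*a^2 + 20*a) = (a - 5)*(a - 1)*(a^2 - 4*a) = (a - 5)*(a - 4)*(a - 1)*(a)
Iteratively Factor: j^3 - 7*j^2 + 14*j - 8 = (j - 1)*(j^2 - 6*j + 8) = (j - 4)*(j - 1)*(j - 2)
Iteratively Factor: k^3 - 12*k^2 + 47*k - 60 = (k - 3)*(k^2 - 9*k + 20) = (k - 5)*(k - 3)*(k - 4)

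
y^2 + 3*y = y*(y + 3)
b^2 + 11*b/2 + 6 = (b + 3/2)*(b + 4)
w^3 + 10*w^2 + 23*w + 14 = (w + 1)*(w + 2)*(w + 7)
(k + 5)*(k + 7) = k^2 + 12*k + 35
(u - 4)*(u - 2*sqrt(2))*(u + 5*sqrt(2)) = u^3 - 4*u^2 + 3*sqrt(2)*u^2 - 20*u - 12*sqrt(2)*u + 80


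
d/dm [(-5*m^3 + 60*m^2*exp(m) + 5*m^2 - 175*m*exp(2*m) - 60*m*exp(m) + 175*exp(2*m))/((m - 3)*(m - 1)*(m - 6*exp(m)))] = 5*(6*m^3*exp(m) - 70*m^2*exp(2*m) - 24*m^2*exp(m) + 3*m^2 + 210*m*exp(3*m) + 280*m*exp(2*m) - 36*m*exp(m) - 840*exp(3*m) + 111*exp(2*m))/(m^4 - 12*m^3*exp(m) - 6*m^3 + 36*m^2*exp(2*m) + 72*m^2*exp(m) + 9*m^2 - 216*m*exp(2*m) - 108*m*exp(m) + 324*exp(2*m))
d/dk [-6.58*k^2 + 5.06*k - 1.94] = 5.06 - 13.16*k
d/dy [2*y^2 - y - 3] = 4*y - 1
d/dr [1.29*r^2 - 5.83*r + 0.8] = 2.58*r - 5.83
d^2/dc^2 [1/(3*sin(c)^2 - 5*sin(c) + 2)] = (-36*sin(c)^3 + 9*sin(c)^2 + 62*sin(c) - 38)/((sin(c) - 1)^2*(3*sin(c) - 2)^3)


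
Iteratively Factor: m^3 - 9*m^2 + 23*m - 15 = (m - 1)*(m^2 - 8*m + 15) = (m - 5)*(m - 1)*(m - 3)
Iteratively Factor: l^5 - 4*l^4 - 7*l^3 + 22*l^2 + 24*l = (l)*(l^4 - 4*l^3 - 7*l^2 + 22*l + 24) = l*(l + 2)*(l^3 - 6*l^2 + 5*l + 12) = l*(l + 1)*(l + 2)*(l^2 - 7*l + 12) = l*(l - 4)*(l + 1)*(l + 2)*(l - 3)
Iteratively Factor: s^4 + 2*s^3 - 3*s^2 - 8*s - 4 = (s + 1)*(s^3 + s^2 - 4*s - 4) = (s + 1)^2*(s^2 - 4) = (s - 2)*(s + 1)^2*(s + 2)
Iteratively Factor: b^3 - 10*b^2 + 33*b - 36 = (b - 3)*(b^2 - 7*b + 12) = (b - 4)*(b - 3)*(b - 3)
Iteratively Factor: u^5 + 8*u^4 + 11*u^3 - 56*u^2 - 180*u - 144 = (u + 4)*(u^4 + 4*u^3 - 5*u^2 - 36*u - 36) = (u + 2)*(u + 4)*(u^3 + 2*u^2 - 9*u - 18) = (u - 3)*(u + 2)*(u + 4)*(u^2 + 5*u + 6) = (u - 3)*(u + 2)*(u + 3)*(u + 4)*(u + 2)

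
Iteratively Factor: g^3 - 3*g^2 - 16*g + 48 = (g - 3)*(g^2 - 16) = (g - 4)*(g - 3)*(g + 4)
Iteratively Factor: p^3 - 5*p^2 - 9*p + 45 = (p - 3)*(p^2 - 2*p - 15) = (p - 3)*(p + 3)*(p - 5)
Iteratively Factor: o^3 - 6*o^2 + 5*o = (o)*(o^2 - 6*o + 5) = o*(o - 5)*(o - 1)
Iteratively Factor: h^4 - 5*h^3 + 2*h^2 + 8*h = (h - 4)*(h^3 - h^2 - 2*h) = (h - 4)*(h - 2)*(h^2 + h) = (h - 4)*(h - 2)*(h + 1)*(h)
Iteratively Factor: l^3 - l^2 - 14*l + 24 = (l - 2)*(l^2 + l - 12) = (l - 3)*(l - 2)*(l + 4)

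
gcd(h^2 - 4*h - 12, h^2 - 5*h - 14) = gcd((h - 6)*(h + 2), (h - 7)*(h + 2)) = h + 2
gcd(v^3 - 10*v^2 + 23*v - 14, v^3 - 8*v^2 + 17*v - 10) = v^2 - 3*v + 2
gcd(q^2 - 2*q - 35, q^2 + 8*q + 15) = q + 5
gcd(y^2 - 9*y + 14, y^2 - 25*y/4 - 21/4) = y - 7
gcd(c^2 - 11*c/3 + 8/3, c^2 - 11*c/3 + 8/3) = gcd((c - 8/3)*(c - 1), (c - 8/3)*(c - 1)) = c^2 - 11*c/3 + 8/3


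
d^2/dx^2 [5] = 0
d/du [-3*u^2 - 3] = -6*u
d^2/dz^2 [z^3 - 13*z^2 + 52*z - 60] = 6*z - 26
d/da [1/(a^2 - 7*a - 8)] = (7 - 2*a)/(-a^2 + 7*a + 8)^2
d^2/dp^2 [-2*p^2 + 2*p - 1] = -4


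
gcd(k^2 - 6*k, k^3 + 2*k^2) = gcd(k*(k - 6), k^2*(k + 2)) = k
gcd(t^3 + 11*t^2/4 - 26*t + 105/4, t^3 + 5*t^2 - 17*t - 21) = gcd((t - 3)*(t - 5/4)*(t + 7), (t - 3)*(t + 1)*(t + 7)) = t^2 + 4*t - 21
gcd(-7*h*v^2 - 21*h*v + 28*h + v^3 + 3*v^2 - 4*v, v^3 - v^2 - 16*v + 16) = v^2 + 3*v - 4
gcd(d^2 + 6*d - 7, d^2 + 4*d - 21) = d + 7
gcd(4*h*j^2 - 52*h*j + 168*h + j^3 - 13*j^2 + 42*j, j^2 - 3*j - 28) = j - 7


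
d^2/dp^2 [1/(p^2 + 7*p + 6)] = 2*(-p^2 - 7*p + (2*p + 7)^2 - 6)/(p^2 + 7*p + 6)^3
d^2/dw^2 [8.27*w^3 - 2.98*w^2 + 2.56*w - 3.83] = 49.62*w - 5.96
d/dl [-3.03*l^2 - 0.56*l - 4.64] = -6.06*l - 0.56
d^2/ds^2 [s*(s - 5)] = 2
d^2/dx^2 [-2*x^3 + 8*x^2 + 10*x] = 16 - 12*x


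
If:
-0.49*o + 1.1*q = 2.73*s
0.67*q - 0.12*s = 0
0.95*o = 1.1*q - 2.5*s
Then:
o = 0.00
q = 0.00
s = 0.00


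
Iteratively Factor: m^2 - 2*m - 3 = (m - 3)*(m + 1)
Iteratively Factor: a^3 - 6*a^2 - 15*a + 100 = (a + 4)*(a^2 - 10*a + 25) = (a - 5)*(a + 4)*(a - 5)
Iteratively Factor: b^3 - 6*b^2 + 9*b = (b - 3)*(b^2 - 3*b) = b*(b - 3)*(b - 3)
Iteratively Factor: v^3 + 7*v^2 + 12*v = (v + 4)*(v^2 + 3*v) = v*(v + 4)*(v + 3)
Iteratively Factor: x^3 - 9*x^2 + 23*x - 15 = (x - 1)*(x^2 - 8*x + 15) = (x - 3)*(x - 1)*(x - 5)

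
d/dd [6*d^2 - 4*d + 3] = 12*d - 4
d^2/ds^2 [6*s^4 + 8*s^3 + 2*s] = 24*s*(3*s + 2)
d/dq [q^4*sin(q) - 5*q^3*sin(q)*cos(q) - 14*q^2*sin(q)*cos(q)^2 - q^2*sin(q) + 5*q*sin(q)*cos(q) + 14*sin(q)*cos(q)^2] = q^4*cos(q) + 4*q^3*sin(q) - 5*q^3*cos(2*q) - 15*q^2*sin(2*q)/2 - 9*q^2*cos(q)/2 - 21*q^2*cos(3*q)/2 - 9*q*sin(q) - 7*q*sin(3*q) + 5*q*cos(2*q) + 5*sin(2*q)/2 + 7*cos(q)/2 + 21*cos(3*q)/2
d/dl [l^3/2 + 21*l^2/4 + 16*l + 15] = 3*l^2/2 + 21*l/2 + 16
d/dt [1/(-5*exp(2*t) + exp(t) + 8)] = (10*exp(t) - 1)*exp(t)/(-5*exp(2*t) + exp(t) + 8)^2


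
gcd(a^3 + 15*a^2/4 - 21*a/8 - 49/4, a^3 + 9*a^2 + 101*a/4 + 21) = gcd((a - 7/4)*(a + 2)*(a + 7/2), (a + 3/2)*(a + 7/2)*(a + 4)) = a + 7/2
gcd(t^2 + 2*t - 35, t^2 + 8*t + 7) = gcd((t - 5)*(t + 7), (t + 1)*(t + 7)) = t + 7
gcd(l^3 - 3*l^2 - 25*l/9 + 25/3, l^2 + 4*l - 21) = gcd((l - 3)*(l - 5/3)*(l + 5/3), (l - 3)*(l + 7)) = l - 3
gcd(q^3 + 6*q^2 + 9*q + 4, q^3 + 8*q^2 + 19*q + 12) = q^2 + 5*q + 4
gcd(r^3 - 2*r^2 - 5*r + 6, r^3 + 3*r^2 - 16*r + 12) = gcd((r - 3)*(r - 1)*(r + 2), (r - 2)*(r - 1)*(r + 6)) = r - 1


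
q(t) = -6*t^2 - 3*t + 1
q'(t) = -12*t - 3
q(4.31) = -123.39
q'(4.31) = -54.72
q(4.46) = -131.73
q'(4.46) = -56.52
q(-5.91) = -190.84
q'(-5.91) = 67.92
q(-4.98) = -132.86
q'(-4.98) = 56.76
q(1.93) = -27.14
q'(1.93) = -26.16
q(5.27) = -181.45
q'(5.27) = -66.24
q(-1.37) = -6.15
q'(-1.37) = 13.44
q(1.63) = -19.83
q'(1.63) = -22.56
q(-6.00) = -197.00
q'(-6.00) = 69.00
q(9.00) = -512.00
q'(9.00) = -111.00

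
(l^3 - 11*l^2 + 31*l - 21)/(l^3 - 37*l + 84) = (l^2 - 8*l + 7)/(l^2 + 3*l - 28)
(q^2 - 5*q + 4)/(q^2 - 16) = (q - 1)/(q + 4)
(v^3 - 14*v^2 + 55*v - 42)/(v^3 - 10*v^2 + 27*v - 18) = (v - 7)/(v - 3)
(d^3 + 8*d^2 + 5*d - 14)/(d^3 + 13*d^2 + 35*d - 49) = (d + 2)/(d + 7)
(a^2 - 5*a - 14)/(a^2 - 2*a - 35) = (a + 2)/(a + 5)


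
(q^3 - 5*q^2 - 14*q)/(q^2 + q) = (q^2 - 5*q - 14)/(q + 1)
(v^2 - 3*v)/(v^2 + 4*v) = (v - 3)/(v + 4)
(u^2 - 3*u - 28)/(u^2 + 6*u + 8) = (u - 7)/(u + 2)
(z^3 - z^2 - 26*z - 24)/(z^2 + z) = z - 2 - 24/z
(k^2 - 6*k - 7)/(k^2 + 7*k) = (k^2 - 6*k - 7)/(k*(k + 7))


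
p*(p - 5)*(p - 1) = p^3 - 6*p^2 + 5*p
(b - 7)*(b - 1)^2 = b^3 - 9*b^2 + 15*b - 7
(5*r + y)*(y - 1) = 5*r*y - 5*r + y^2 - y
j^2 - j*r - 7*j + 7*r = (j - 7)*(j - r)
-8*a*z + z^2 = z*(-8*a + z)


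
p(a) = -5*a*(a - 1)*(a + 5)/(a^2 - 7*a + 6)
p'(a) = -5*a*(7 - 2*a)*(a - 1)*(a + 5)/(a^2 - 7*a + 6)^2 - 5*a*(a - 1)/(a^2 - 7*a + 6) - 5*a*(a + 5)/(a^2 - 7*a + 6) - 5*(a - 1)*(a + 5)/(a^2 - 7*a + 6) = 5*(-a^2 + 12*a + 30)/(a^2 - 12*a + 36)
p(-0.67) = -2.17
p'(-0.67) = 2.42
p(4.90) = 220.50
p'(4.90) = 267.73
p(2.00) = 17.50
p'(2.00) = 15.62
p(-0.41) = -1.47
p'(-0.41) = 3.03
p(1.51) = 10.95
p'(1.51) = 11.37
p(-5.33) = 0.78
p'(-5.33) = -2.43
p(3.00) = 40.00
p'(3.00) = 31.67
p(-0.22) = -0.85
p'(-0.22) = 3.53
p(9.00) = -210.00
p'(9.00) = 31.67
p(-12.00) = 23.33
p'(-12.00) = -3.98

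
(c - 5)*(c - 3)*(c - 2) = c^3 - 10*c^2 + 31*c - 30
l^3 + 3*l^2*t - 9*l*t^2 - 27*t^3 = (l - 3*t)*(l + 3*t)^2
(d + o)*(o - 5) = d*o - 5*d + o^2 - 5*o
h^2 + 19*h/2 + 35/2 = (h + 5/2)*(h + 7)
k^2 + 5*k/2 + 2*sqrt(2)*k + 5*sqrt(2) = (k + 5/2)*(k + 2*sqrt(2))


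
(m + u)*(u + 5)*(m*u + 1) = m^2*u^2 + 5*m^2*u + m*u^3 + 5*m*u^2 + m*u + 5*m + u^2 + 5*u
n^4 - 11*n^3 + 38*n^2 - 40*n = n*(n - 5)*(n - 4)*(n - 2)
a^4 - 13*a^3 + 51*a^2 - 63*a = a*(a - 7)*(a - 3)^2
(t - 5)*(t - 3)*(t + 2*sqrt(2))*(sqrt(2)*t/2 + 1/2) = sqrt(2)*t^4/2 - 4*sqrt(2)*t^3 + 5*t^3/2 - 20*t^2 + 17*sqrt(2)*t^2/2 - 8*sqrt(2)*t + 75*t/2 + 15*sqrt(2)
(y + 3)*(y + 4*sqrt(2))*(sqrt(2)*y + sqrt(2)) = sqrt(2)*y^3 + 4*sqrt(2)*y^2 + 8*y^2 + 3*sqrt(2)*y + 32*y + 24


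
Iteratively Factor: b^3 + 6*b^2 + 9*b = (b + 3)*(b^2 + 3*b) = b*(b + 3)*(b + 3)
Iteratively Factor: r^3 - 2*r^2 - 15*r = (r + 3)*(r^2 - 5*r) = (r - 5)*(r + 3)*(r)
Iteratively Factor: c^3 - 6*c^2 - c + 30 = (c - 3)*(c^2 - 3*c - 10) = (c - 3)*(c + 2)*(c - 5)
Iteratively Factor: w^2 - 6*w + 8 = (w - 4)*(w - 2)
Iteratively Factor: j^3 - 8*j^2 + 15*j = (j - 5)*(j^2 - 3*j) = (j - 5)*(j - 3)*(j)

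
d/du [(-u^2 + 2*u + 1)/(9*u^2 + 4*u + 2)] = 22*u*(-u - 1)/(81*u^4 + 72*u^3 + 52*u^2 + 16*u + 4)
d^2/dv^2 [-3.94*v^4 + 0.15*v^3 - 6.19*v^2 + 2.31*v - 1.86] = -47.28*v^2 + 0.9*v - 12.38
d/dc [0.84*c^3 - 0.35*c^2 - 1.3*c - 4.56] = 2.52*c^2 - 0.7*c - 1.3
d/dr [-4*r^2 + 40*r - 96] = 40 - 8*r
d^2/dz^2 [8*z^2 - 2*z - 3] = 16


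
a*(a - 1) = a^2 - a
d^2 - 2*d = d*(d - 2)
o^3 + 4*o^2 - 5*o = o*(o - 1)*(o + 5)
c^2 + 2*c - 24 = (c - 4)*(c + 6)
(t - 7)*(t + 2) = t^2 - 5*t - 14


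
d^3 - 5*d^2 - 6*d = d*(d - 6)*(d + 1)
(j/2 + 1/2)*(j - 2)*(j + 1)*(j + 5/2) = j^4/2 + 5*j^3/4 - 3*j^2/2 - 19*j/4 - 5/2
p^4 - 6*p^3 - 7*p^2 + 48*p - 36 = (p - 6)*(p - 2)*(p - 1)*(p + 3)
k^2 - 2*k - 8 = (k - 4)*(k + 2)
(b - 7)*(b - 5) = b^2 - 12*b + 35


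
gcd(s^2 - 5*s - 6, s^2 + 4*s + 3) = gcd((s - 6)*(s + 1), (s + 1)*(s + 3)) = s + 1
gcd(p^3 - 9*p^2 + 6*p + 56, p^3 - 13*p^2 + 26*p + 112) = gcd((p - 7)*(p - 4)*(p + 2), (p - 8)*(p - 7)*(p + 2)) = p^2 - 5*p - 14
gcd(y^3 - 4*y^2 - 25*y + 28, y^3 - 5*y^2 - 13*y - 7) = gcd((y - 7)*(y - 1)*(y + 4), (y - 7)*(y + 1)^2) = y - 7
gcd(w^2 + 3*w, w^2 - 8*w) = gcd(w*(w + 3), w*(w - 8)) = w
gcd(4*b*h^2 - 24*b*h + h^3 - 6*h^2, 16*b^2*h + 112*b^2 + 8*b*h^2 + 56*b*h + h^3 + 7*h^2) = 4*b + h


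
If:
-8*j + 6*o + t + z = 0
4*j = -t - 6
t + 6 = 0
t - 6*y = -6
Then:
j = 0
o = 1 - z/6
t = -6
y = 0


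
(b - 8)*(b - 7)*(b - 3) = b^3 - 18*b^2 + 101*b - 168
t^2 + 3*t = t*(t + 3)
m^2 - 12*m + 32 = (m - 8)*(m - 4)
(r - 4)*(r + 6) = r^2 + 2*r - 24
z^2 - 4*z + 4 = (z - 2)^2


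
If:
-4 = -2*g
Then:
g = 2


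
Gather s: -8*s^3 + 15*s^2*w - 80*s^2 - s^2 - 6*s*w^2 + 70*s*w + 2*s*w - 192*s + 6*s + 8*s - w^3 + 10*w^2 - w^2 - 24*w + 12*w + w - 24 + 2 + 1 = -8*s^3 + s^2*(15*w - 81) + s*(-6*w^2 + 72*w - 178) - w^3 + 9*w^2 - 11*w - 21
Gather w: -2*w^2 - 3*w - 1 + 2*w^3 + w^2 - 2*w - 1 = 2*w^3 - w^2 - 5*w - 2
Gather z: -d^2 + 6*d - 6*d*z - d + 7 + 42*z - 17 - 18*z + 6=-d^2 + 5*d + z*(24 - 6*d) - 4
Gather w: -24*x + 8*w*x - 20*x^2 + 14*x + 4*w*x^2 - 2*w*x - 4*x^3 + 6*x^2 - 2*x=w*(4*x^2 + 6*x) - 4*x^3 - 14*x^2 - 12*x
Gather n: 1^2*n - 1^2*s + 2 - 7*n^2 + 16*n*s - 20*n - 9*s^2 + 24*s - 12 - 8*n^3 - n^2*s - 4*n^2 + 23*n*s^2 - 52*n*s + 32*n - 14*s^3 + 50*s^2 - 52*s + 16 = -8*n^3 + n^2*(-s - 11) + n*(23*s^2 - 36*s + 13) - 14*s^3 + 41*s^2 - 29*s + 6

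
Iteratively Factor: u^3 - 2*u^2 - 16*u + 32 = (u - 4)*(u^2 + 2*u - 8) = (u - 4)*(u + 4)*(u - 2)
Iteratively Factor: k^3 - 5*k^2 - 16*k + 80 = (k + 4)*(k^2 - 9*k + 20) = (k - 4)*(k + 4)*(k - 5)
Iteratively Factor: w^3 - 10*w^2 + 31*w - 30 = (w - 5)*(w^2 - 5*w + 6) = (w - 5)*(w - 2)*(w - 3)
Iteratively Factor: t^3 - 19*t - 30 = (t + 3)*(t^2 - 3*t - 10) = (t - 5)*(t + 3)*(t + 2)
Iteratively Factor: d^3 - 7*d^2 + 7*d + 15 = (d - 5)*(d^2 - 2*d - 3) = (d - 5)*(d + 1)*(d - 3)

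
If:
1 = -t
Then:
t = -1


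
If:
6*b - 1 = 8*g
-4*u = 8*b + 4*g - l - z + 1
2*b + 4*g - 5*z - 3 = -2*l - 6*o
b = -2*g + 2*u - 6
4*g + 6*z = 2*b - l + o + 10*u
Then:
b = 83/64 - 23*z/64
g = 217/256 - 69*z/256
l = 131/4 - 27*z/4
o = 433*z/128 - 1461/128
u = 1151/256 - 115*z/256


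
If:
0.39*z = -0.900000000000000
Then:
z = -2.31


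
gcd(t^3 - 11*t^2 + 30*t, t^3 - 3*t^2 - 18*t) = t^2 - 6*t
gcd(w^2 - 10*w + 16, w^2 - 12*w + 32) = w - 8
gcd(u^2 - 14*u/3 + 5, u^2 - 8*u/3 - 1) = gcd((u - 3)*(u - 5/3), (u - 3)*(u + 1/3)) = u - 3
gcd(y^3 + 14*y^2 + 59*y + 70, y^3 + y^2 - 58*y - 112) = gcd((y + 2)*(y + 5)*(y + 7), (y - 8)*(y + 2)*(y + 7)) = y^2 + 9*y + 14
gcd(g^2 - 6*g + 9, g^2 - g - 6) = g - 3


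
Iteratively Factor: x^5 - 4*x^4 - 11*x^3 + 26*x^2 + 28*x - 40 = (x + 2)*(x^4 - 6*x^3 + x^2 + 24*x - 20) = (x - 2)*(x + 2)*(x^3 - 4*x^2 - 7*x + 10) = (x - 2)*(x + 2)^2*(x^2 - 6*x + 5) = (x - 5)*(x - 2)*(x + 2)^2*(x - 1)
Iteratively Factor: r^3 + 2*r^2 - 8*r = (r)*(r^2 + 2*r - 8) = r*(r + 4)*(r - 2)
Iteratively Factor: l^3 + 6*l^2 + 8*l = (l + 4)*(l^2 + 2*l) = (l + 2)*(l + 4)*(l)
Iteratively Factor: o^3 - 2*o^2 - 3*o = (o + 1)*(o^2 - 3*o) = o*(o + 1)*(o - 3)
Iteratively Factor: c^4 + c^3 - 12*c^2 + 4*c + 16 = (c + 1)*(c^3 - 12*c + 16) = (c + 1)*(c + 4)*(c^2 - 4*c + 4) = (c - 2)*(c + 1)*(c + 4)*(c - 2)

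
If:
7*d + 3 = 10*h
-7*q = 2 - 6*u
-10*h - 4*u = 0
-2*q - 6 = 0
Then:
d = 29/21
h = 19/15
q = -3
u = -19/6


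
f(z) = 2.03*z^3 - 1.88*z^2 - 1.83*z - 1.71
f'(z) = 6.09*z^2 - 3.76*z - 1.83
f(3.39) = 49.57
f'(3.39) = 55.41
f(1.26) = -2.94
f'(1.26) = 3.10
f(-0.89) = -3.00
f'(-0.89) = 6.34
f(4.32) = 118.96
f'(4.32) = 95.58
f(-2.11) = -25.29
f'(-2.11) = 33.22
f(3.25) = 42.17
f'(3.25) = 50.28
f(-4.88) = -273.47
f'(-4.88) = 161.55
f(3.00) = 30.69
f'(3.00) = 41.70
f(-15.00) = -7248.51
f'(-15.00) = 1424.82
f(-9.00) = -1617.39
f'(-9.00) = 525.30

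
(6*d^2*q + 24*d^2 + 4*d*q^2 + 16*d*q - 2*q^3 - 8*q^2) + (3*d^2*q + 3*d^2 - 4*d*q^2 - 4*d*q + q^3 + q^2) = 9*d^2*q + 27*d^2 + 12*d*q - q^3 - 7*q^2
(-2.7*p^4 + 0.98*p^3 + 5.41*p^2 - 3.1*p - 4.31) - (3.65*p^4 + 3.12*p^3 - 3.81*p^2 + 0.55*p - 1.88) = -6.35*p^4 - 2.14*p^3 + 9.22*p^2 - 3.65*p - 2.43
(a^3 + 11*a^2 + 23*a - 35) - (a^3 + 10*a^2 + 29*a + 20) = a^2 - 6*a - 55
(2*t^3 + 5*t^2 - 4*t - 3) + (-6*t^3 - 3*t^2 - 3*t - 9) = -4*t^3 + 2*t^2 - 7*t - 12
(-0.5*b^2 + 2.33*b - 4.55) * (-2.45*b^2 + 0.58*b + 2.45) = 1.225*b^4 - 5.9985*b^3 + 11.2739*b^2 + 3.0695*b - 11.1475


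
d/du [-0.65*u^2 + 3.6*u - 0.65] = 3.6 - 1.3*u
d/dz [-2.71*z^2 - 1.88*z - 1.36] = -5.42*z - 1.88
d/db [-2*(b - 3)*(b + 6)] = -4*b - 6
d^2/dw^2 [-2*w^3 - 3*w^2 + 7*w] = -12*w - 6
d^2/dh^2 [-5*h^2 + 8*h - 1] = -10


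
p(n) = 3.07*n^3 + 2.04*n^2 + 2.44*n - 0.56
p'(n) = 9.21*n^2 + 4.08*n + 2.44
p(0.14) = -0.17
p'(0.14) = 3.19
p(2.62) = 75.05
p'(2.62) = 76.35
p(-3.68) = -134.91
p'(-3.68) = 112.15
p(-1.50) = -9.99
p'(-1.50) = 17.04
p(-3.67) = -133.79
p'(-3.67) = 111.51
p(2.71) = 82.14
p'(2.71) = 81.14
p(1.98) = 36.10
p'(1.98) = 46.63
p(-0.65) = -2.13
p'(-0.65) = 3.68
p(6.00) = 750.64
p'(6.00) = 358.48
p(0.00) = -0.56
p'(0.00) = 2.44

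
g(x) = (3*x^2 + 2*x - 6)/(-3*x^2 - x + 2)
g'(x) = (6*x + 1)*(3*x^2 + 2*x - 6)/(-3*x^2 - x + 2)^2 + (6*x + 2)/(-3*x^2 - x + 2) = (3*x^2 - 24*x - 2)/(9*x^4 + 6*x^3 - 11*x^2 - 4*x + 4)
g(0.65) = -41.61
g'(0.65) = -2399.63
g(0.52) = -6.20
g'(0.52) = -30.56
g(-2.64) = -0.59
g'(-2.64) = 0.31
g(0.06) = -3.04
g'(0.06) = -0.92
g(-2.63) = -0.59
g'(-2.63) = 0.32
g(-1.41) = 1.12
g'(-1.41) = 5.79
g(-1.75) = 0.06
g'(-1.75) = 1.66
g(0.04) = -3.03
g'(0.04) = -0.77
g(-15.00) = -0.97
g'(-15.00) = 0.00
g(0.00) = -3.00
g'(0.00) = -0.50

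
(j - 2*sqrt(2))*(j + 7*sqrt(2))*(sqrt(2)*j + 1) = sqrt(2)*j^3 + 11*j^2 - 23*sqrt(2)*j - 28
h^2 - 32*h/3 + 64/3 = (h - 8)*(h - 8/3)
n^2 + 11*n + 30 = (n + 5)*(n + 6)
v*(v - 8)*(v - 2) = v^3 - 10*v^2 + 16*v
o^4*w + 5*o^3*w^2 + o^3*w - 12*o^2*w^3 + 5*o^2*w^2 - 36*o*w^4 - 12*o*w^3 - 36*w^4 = (o - 3*w)*(o + 2*w)*(o + 6*w)*(o*w + w)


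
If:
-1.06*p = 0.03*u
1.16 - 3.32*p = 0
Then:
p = 0.35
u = -12.35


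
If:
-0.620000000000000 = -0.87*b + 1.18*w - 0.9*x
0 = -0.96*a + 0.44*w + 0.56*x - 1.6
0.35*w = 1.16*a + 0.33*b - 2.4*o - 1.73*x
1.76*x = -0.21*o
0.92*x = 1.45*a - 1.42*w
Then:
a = -3.03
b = -3.86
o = -1.67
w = -3.22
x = 0.20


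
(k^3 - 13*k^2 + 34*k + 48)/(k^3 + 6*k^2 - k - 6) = (k^2 - 14*k + 48)/(k^2 + 5*k - 6)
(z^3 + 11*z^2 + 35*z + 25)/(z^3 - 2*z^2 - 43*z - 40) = (z + 5)/(z - 8)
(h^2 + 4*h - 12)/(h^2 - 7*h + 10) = (h + 6)/(h - 5)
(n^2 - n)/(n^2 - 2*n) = (n - 1)/(n - 2)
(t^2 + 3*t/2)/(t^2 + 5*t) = (t + 3/2)/(t + 5)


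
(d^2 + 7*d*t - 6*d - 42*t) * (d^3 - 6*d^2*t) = d^5 + d^4*t - 6*d^4 - 42*d^3*t^2 - 6*d^3*t + 252*d^2*t^2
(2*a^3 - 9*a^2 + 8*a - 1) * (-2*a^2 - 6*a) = -4*a^5 + 6*a^4 + 38*a^3 - 46*a^2 + 6*a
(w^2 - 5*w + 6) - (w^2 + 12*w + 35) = -17*w - 29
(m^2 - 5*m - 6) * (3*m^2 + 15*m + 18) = 3*m^4 - 75*m^2 - 180*m - 108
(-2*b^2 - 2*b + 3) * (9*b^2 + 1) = -18*b^4 - 18*b^3 + 25*b^2 - 2*b + 3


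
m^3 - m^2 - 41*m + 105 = (m - 5)*(m - 3)*(m + 7)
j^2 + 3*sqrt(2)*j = j*(j + 3*sqrt(2))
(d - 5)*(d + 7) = d^2 + 2*d - 35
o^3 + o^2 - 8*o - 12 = (o - 3)*(o + 2)^2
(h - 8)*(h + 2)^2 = h^3 - 4*h^2 - 28*h - 32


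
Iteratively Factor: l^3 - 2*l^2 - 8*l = (l)*(l^2 - 2*l - 8) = l*(l - 4)*(l + 2)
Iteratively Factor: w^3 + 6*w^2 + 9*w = (w)*(w^2 + 6*w + 9) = w*(w + 3)*(w + 3)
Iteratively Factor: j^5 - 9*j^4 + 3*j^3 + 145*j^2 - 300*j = (j + 4)*(j^4 - 13*j^3 + 55*j^2 - 75*j) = (j - 5)*(j + 4)*(j^3 - 8*j^2 + 15*j) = j*(j - 5)*(j + 4)*(j^2 - 8*j + 15) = j*(j - 5)*(j - 3)*(j + 4)*(j - 5)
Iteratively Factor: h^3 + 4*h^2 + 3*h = (h + 1)*(h^2 + 3*h) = h*(h + 1)*(h + 3)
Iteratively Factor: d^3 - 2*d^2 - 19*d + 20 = (d + 4)*(d^2 - 6*d + 5) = (d - 5)*(d + 4)*(d - 1)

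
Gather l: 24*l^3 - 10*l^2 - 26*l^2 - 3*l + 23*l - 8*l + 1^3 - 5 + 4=24*l^3 - 36*l^2 + 12*l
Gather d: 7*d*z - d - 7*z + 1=d*(7*z - 1) - 7*z + 1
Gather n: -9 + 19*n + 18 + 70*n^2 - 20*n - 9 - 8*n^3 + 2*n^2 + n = -8*n^3 + 72*n^2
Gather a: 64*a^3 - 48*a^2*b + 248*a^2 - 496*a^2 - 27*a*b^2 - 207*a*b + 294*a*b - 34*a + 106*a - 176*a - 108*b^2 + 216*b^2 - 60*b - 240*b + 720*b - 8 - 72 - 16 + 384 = 64*a^3 + a^2*(-48*b - 248) + a*(-27*b^2 + 87*b - 104) + 108*b^2 + 420*b + 288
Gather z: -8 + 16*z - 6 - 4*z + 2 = 12*z - 12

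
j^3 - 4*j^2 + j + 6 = (j - 3)*(j - 2)*(j + 1)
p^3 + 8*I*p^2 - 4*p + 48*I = (p - 2*I)*(p + 4*I)*(p + 6*I)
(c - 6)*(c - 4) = c^2 - 10*c + 24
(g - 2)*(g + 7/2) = g^2 + 3*g/2 - 7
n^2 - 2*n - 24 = (n - 6)*(n + 4)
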